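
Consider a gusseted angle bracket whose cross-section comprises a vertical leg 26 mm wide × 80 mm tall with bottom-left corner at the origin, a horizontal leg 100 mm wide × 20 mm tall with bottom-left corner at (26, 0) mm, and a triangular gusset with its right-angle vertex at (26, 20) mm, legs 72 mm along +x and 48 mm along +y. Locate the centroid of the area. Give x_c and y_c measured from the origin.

vertical leg: A = 26 × 80 = 2080.00, centroid at (13.00, 40.00).
horizontal leg: A = 100 × 20 = 2000.00, centroid at (76.00, 10.00).
gusset: A = ½·72·48 = 1728.00, centroid at (50.00, 36.00).
ΣA = 5808.00 mm², ΣAx_c = 265440.00 mm³, ΣAy_c = 165408.00 mm³.
x_c = 265440.00/5808.00 = 45.70 mm; y_c = 165408.00/5808.00 = 28.48 mm.

x_c = 45.70 mm, y_c = 28.48 mm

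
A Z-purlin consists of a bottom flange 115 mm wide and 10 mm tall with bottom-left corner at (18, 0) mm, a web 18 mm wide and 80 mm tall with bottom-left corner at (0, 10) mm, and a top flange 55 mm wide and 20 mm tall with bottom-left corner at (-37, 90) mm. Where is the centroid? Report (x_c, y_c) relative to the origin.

x_c = 24.21 mm, y_c = 50.88 mm

Part | A | x̄ᵢ | ȳᵢ | A·x̄ᵢ | A·ȳᵢ
bottom flange | 1150.00 | 75.50 | 5.00 | 86825.00 | 5750.00
web | 1440.00 | 9.00 | 50.00 | 12960.00 | 72000.00
top flange | 1100.00 | -9.50 | 100.00 | -10450.00 | 110000.00
Σ | 3690.00 |  |  | 89335.00 | 187750.00
x_c = 89335.00 / 3690.00 = 24.21 mm
y_c = 187750.00 / 3690.00 = 50.88 mm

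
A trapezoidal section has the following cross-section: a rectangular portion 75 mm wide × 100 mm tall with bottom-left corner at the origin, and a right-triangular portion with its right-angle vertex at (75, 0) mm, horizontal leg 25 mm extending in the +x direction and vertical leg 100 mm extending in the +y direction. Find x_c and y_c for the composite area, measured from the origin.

rectangular portion: A = 75 × 100 = 7500.00, centroid at (37.50, 50.00).
triangular portion: A = ½·25·100 = 1250.00, centroid at (83.33, 33.33).
ΣA = 8750.00 mm², ΣAx_c = 385416.67 mm³, ΣAy_c = 416666.67 mm³.
x_c = 385416.67/8750.00 = 44.05 mm; y_c = 416666.67/8750.00 = 47.62 mm.

x_c = 44.05 mm, y_c = 47.62 mm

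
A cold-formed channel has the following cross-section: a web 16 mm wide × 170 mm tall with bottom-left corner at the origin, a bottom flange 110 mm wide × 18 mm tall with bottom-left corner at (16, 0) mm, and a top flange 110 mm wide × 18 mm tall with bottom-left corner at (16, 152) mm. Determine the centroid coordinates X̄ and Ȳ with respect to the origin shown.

web: A = 16 × 170 = 2720.00, centroid at (8.00, 85.00).
bottom flange: A = 110 × 18 = 1980.00, centroid at (71.00, 9.00).
top flange: A = 110 × 18 = 1980.00, centroid at (71.00, 161.00).
ΣA = 6680.00 mm², ΣAX̄ = 302920.00 mm³, ΣAȲ = 567800.00 mm³.
X̄ = 302920.00/6680.00 = 45.35 mm; Ȳ = 567800.00/6680.00 = 85.00 mm.

X̄ = 45.35 mm, Ȳ = 85.00 mm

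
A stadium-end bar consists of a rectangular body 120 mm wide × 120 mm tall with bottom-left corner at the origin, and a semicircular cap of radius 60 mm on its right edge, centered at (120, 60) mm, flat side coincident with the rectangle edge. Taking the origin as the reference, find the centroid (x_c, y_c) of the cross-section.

Part | A | x̄ᵢ | ȳᵢ | A·x̄ᵢ | A·ȳᵢ
rectangular body | 14400.00 | 60.00 | 60.00 | 864000.00 | 864000.00
semicircular end | 5654.87 | 145.46 | 60.00 | 822584.01 | 339292.01
Σ | 20054.87 |  |  | 1686584.01 | 1203292.01
x_c = 1686584.01 / 20054.87 = 84.10 mm
y_c = 1203292.01 / 20054.87 = 60.00 mm

x_c = 84.10 mm, y_c = 60.00 mm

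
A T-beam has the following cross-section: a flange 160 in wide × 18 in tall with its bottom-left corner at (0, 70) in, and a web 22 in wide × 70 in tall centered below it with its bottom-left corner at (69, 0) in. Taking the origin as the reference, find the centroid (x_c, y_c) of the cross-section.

web: A = 22 × 70 = 1540.00, centroid at (80.00, 35.00).
flange: A = 160 × 18 = 2880.00, centroid at (80.00, 79.00).
ΣA = 4420.00 in²
ΣAx_c = (1540.00)(80.00) + (2880.00)(80.00) = 353600.00 in³
ΣAy_c = (1540.00)(35.00) + (2880.00)(79.00) = 281420.00 in³
x_c = 353600.00 / 4420.00 = 80.00 in
y_c = 281420.00 / 4420.00 = 63.67 in

x_c = 80.00 in, y_c = 63.67 in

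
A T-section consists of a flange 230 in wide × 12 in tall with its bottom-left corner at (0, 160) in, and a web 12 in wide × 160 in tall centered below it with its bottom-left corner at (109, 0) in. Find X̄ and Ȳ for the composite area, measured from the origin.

Part | A | x̄ᵢ | ȳᵢ | A·x̄ᵢ | A·ȳᵢ
web | 1920.00 | 115.00 | 80.00 | 220800.00 | 153600.00
flange | 2760.00 | 115.00 | 166.00 | 317400.00 | 458160.00
Σ | 4680.00 |  |  | 538200.00 | 611760.00
X̄ = 538200.00 / 4680.00 = 115.00 in
Ȳ = 611760.00 / 4680.00 = 130.72 in

X̄ = 115.00 in, Ȳ = 130.72 in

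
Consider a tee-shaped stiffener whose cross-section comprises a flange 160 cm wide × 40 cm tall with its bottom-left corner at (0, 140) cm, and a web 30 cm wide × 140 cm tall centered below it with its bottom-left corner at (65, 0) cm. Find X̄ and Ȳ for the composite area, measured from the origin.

Part | A | x̄ᵢ | ȳᵢ | A·x̄ᵢ | A·ȳᵢ
web | 4200.00 | 80.00 | 70.00 | 336000.00 | 294000.00
flange | 6400.00 | 80.00 | 160.00 | 512000.00 | 1024000.00
Σ | 10600.00 |  |  | 848000.00 | 1318000.00
X̄ = 848000.00 / 10600.00 = 80.00 cm
Ȳ = 1318000.00 / 10600.00 = 124.34 cm

X̄ = 80.00 cm, Ȳ = 124.34 cm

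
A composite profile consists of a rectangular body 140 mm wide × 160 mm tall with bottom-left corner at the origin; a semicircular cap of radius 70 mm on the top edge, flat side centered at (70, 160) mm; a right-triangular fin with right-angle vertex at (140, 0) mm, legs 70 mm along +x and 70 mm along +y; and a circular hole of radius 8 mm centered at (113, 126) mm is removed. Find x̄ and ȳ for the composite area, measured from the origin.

Part | A | x̄ᵢ | ȳᵢ | A·x̄ᵢ | A·ȳᵢ
rectangular body | 22400.00 | 70.00 | 80.00 | 1568000.00 | 1792000.00
semicircular top | 7696.90 | 70.00 | 189.71 | 538783.14 | 1460170.99
triangular fin | 2450.00 | 163.33 | 23.33 | 400166.67 | 57166.67
hole | -201.06 | 113.00 | 126.00 | -22720.00 | -25333.80
Σ | 32345.84 |  |  | 2484229.81 | 3284003.85
x̄ = 2484229.81 / 32345.84 = 76.80 mm
ȳ = 3284003.85 / 32345.84 = 101.53 mm

x̄ = 76.80 mm, ȳ = 101.53 mm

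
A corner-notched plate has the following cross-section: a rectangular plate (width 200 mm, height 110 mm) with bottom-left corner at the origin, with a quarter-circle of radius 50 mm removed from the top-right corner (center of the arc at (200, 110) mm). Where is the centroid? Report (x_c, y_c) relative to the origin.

x_c = 92.28 mm, y_c = 51.69 mm

Part | A | x̄ᵢ | ȳᵢ | A·x̄ᵢ | A·ȳᵢ
plate | 22000.00 | 100.00 | 55.00 | 2200000.00 | 1210000.00
removed quarter-circle | -1963.50 | 178.78 | 88.78 | -351032.42 | -174317.83
Σ | 20036.50 |  |  | 1848967.58 | 1035682.17
x_c = 1848967.58 / 20036.50 = 92.28 mm
y_c = 1035682.17 / 20036.50 = 51.69 mm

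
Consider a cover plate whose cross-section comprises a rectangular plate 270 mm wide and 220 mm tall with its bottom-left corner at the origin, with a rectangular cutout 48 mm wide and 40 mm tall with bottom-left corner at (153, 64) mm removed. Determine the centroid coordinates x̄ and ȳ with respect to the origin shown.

plate: A = 270 × 220 = 59400.00, centroid at (135.00, 110.00).
hole: A = −(48 × 40) = -1920.00, centroid at (177.00, 84.00).
ΣA = 57480.00 mm²
ΣAx̄ = (59400.00)(135.00) + (-1920.00)(177.00) = 7679160.00 mm³
ΣAȳ = (59400.00)(110.00) + (-1920.00)(84.00) = 6372720.00 mm³
x̄ = 7679160.00 / 57480.00 = 133.60 mm
ȳ = 6372720.00 / 57480.00 = 110.87 mm

x̄ = 133.60 mm, ȳ = 110.87 mm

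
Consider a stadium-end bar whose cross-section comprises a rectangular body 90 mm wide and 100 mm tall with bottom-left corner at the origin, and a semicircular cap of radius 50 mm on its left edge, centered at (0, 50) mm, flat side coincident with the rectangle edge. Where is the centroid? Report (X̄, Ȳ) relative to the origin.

X̄ = 24.88 mm, Ȳ = 50.00 mm

rectangular body: A = 90 × 100 = 9000.00, centroid at (45.00, 50.00).
semicircular end: A = ½π·50² = 3926.99, centroid at (-21.22, 50.00).
ΣA = 12926.99 mm²
ΣAX̄ = (9000.00)(45.00) + (3926.99)(-21.22) = 321666.67 mm³
ΣAȲ = (9000.00)(50.00) + (3926.99)(50.00) = 646349.54 mm³
X̄ = 321666.67 / 12926.99 = 24.88 mm
Ȳ = 646349.54 / 12926.99 = 50.00 mm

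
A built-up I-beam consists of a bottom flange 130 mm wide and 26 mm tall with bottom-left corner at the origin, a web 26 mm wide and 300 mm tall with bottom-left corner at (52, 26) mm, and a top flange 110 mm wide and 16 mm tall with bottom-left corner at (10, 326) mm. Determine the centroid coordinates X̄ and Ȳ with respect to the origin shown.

X̄ = 65.00 mm, Ȳ = 154.91 mm

bottom flange: A = 130 × 26 = 3380.00, centroid at (65.00, 13.00).
web: A = 26 × 300 = 7800.00, centroid at (65.00, 176.00).
top flange: A = 110 × 16 = 1760.00, centroid at (65.00, 334.00).
ΣA = 12940.00 mm², ΣAX̄ = 841100.00 mm³, ΣAȲ = 2004580.00 mm³.
X̄ = 841100.00/12940.00 = 65.00 mm; Ȳ = 2004580.00/12940.00 = 154.91 mm.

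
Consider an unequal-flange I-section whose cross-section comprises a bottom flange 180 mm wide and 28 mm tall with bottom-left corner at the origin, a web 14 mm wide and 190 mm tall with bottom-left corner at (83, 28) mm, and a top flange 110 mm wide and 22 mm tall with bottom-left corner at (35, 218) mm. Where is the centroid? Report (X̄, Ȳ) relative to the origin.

Part | A | x̄ᵢ | ȳᵢ | A·x̄ᵢ | A·ȳᵢ
bottom flange | 5040.00 | 90.00 | 14.00 | 453600.00 | 70560.00
web | 2660.00 | 90.00 | 123.00 | 239400.00 | 327180.00
top flange | 2420.00 | 90.00 | 229.00 | 217800.00 | 554180.00
Σ | 10120.00 |  |  | 910800.00 | 951920.00
X̄ = 910800.00 / 10120.00 = 90.00 mm
Ȳ = 951920.00 / 10120.00 = 94.06 mm

X̄ = 90.00 mm, Ȳ = 94.06 mm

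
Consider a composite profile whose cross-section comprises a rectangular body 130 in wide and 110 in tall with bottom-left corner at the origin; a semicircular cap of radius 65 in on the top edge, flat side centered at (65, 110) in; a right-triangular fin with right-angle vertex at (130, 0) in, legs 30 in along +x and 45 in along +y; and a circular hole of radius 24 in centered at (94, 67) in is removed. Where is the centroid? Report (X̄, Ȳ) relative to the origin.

rectangular body: A = 130 × 110 = 14300.00, centroid at (65.00, 55.00).
semicircular top: A = ½π·65² = 6636.61, centroid at (65.00, 137.59).
triangular fin: A = ½·30·45 = 675.00, centroid at (140.00, 15.00).
hole: A = −π·24² = -1809.56, centroid at (94.00, 67.00).
ΣA = 19802.06 in²
ΣAX̄ = (14300.00)(65.00) + (6636.61)(65.00) + (675.00)(140.00) + (-1809.56)(94.00) = 1285281.55 in³
ΣAȲ = (14300.00)(55.00) + (6636.61)(137.59) + (675.00)(15.00) + (-1809.56)(67.00) = 1588495.58 in³
X̄ = 1285281.55 / 19802.06 = 64.91 in
Ȳ = 1588495.58 / 19802.06 = 80.22 in

X̄ = 64.91 in, Ȳ = 80.22 in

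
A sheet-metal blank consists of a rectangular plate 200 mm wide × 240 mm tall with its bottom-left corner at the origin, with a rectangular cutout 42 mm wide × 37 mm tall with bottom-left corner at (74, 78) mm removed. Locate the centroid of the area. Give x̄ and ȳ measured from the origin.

plate: A = 200 × 240 = 48000.00, centroid at (100.00, 120.00).
hole: A = −(42 × 37) = -1554.00, centroid at (95.00, 96.50).
ΣA = 46446.00 mm²
ΣAx̄ = (48000.00)(100.00) + (-1554.00)(95.00) = 4652370.00 mm³
ΣAȳ = (48000.00)(120.00) + (-1554.00)(96.50) = 5610039.00 mm³
x̄ = 4652370.00 / 46446.00 = 100.17 mm
ȳ = 5610039.00 / 46446.00 = 120.79 mm

x̄ = 100.17 mm, ȳ = 120.79 mm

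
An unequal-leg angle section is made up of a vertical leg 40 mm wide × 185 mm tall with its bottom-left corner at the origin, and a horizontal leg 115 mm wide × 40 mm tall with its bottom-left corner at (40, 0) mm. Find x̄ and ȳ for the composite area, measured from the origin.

x̄ = 49.71 mm, ȳ = 64.71 mm

vertical leg: A = 40 × 185 = 7400.00, centroid at (20.00, 92.50).
horizontal leg: A = 115 × 40 = 4600.00, centroid at (97.50, 20.00).
ΣA = 12000.00 mm²
ΣAx̄ = (7400.00)(20.00) + (4600.00)(97.50) = 596500.00 mm³
ΣAȳ = (7400.00)(92.50) + (4600.00)(20.00) = 776500.00 mm³
x̄ = 596500.00 / 12000.00 = 49.71 mm
ȳ = 776500.00 / 12000.00 = 64.71 mm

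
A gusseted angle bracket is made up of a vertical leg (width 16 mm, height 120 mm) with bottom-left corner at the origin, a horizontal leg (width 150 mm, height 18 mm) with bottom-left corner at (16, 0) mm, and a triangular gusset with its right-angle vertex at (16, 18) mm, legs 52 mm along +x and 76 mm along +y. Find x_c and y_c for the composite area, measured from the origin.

x_c = 49.56 mm, y_c = 34.13 mm

Part | A | x̄ᵢ | ȳᵢ | A·x̄ᵢ | A·ȳᵢ
vertical leg | 1920.00 | 8.00 | 60.00 | 15360.00 | 115200.00
horizontal leg | 2700.00 | 91.00 | 9.00 | 245700.00 | 24300.00
gusset | 1976.00 | 33.33 | 43.33 | 65866.67 | 85626.67
Σ | 6596.00 |  |  | 326926.67 | 225126.67
x_c = 326926.67 / 6596.00 = 49.56 mm
y_c = 225126.67 / 6596.00 = 34.13 mm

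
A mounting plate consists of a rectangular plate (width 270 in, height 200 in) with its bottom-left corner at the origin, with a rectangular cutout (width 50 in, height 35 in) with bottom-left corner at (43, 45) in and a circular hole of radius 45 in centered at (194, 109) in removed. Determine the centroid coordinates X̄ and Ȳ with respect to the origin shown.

plate: A = 270 × 200 = 54000.00, centroid at (135.00, 100.00).
hole 1: A = −(50 × 35) = -1750.00, centroid at (68.00, 62.50).
hole 2: A = −π·45² = -6361.73, centroid at (194.00, 109.00).
ΣA = 45888.27 in², ΣAX̄ = 5936825.33 in³, ΣAȲ = 4597196.96 in³.
X̄ = 5936825.33/45888.27 = 129.38 in; Ȳ = 4597196.96/45888.27 = 100.18 in.

X̄ = 129.38 in, Ȳ = 100.18 in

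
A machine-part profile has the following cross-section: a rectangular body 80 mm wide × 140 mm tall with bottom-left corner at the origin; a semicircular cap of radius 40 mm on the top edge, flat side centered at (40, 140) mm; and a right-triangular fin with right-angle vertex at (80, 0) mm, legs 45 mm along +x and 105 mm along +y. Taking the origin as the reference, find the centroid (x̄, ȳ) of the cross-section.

rectangular body: A = 80 × 140 = 11200.00, centroid at (40.00, 70.00).
semicircular top: A = ½π·40² = 2513.27, centroid at (40.00, 156.98).
triangular fin: A = ½·45·105 = 2362.50, centroid at (95.00, 35.00).
ΣA = 16075.77 mm², ΣAx̄ = 772968.46 mm³, ΣAȳ = 1261212.54 mm³.
x̄ = 772968.46/16075.77 = 48.08 mm; ȳ = 1261212.54/16075.77 = 78.45 mm.

x̄ = 48.08 mm, ȳ = 78.45 mm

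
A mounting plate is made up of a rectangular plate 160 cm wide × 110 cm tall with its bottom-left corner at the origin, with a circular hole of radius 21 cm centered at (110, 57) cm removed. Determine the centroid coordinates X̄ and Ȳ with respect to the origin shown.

X̄ = 77.44 cm, Ȳ = 54.83 cm

plate: A = 160 × 110 = 17600.00, centroid at (80.00, 55.00).
hole: A = −π·21² = -1385.44, centroid at (110.00, 57.00).
ΣA = 16214.56 cm², ΣAX̄ = 1255601.34 cm³, ΣAȲ = 889029.79 cm³.
X̄ = 1255601.34/16214.56 = 77.44 cm; Ȳ = 889029.79/16214.56 = 54.83 cm.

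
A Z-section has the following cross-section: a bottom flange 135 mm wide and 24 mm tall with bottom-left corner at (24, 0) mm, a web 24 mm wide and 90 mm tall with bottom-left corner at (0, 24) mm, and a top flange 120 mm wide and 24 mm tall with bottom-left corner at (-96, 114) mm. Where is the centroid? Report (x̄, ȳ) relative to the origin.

bottom flange: A = 135 × 24 = 3240.00, centroid at (91.50, 12.00).
web: A = 24 × 90 = 2160.00, centroid at (12.00, 69.00).
top flange: A = 120 × 24 = 2880.00, centroid at (-36.00, 126.00).
ΣA = 8280.00 mm², ΣAx̄ = 218700.00 mm³, ΣAȳ = 550800.00 mm³.
x̄ = 218700.00/8280.00 = 26.41 mm; ȳ = 550800.00/8280.00 = 66.52 mm.

x̄ = 26.41 mm, ȳ = 66.52 mm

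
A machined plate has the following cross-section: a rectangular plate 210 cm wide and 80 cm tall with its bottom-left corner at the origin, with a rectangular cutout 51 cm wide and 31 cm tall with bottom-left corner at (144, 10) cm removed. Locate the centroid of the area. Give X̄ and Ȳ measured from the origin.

plate: A = 210 × 80 = 16800.00, centroid at (105.00, 40.00).
hole: A = −(51 × 31) = -1581.00, centroid at (169.50, 25.50).
ΣA = 15219.00 cm²
ΣAX̄ = (16800.00)(105.00) + (-1581.00)(169.50) = 1496020.50 cm³
ΣAȲ = (16800.00)(40.00) + (-1581.00)(25.50) = 631684.50 cm³
X̄ = 1496020.50 / 15219.00 = 98.30 cm
Ȳ = 631684.50 / 15219.00 = 41.51 cm

X̄ = 98.30 cm, Ȳ = 41.51 cm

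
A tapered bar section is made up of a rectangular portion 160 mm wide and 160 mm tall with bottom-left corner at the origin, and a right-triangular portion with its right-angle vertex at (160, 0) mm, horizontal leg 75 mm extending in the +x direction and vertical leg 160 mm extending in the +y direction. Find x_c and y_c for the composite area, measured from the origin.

Part | A | x̄ᵢ | ȳᵢ | A·x̄ᵢ | A·ȳᵢ
rectangular portion | 25600.00 | 80.00 | 80.00 | 2048000.00 | 2048000.00
triangular portion | 6000.00 | 185.00 | 53.33 | 1110000.00 | 320000.00
Σ | 31600.00 |  |  | 3158000.00 | 2368000.00
x_c = 3158000.00 / 31600.00 = 99.94 mm
y_c = 2368000.00 / 31600.00 = 74.94 mm

x_c = 99.94 mm, y_c = 74.94 mm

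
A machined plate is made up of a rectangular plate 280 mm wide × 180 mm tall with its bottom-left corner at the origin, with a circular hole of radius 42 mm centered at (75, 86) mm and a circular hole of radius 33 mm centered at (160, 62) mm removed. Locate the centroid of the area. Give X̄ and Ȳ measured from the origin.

Part | A | x̄ᵢ | ȳᵢ | A·x̄ᵢ | A·ȳᵢ
plate | 50400.00 | 140.00 | 90.00 | 7056000.00 | 4536000.00
hole 1 | -5541.77 | 75.00 | 86.00 | -415632.71 | -476592.17
hole 2 | -3421.19 | 160.00 | 62.00 | -547391.10 | -212114.05
Σ | 41437.04 |  |  | 6092976.19 | 3847293.78
X̄ = 6092976.19 / 41437.04 = 147.04 mm
Ȳ = 3847293.78 / 41437.04 = 92.85 mm

X̄ = 147.04 mm, Ȳ = 92.85 mm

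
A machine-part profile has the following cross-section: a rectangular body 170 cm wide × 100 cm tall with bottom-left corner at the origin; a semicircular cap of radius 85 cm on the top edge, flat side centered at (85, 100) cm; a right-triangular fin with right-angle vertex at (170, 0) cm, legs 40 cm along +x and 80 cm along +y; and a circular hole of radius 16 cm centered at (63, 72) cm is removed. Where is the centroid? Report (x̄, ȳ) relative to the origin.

x̄ = 91.01 cm, ȳ = 81.63 cm

Part | A | x̄ᵢ | ȳᵢ | A·x̄ᵢ | A·ȳᵢ
rectangular body | 17000.00 | 85.00 | 50.00 | 1445000.00 | 850000.00
semicircular top | 11349.00 | 85.00 | 136.08 | 964665.29 | 1544317.01
triangular fin | 1600.00 | 183.33 | 26.67 | 293333.33 | 42666.67
hole | -804.25 | 63.00 | 72.00 | -50667.61 | -57905.84
Σ | 29144.76 |  |  | 2652331.02 | 2379077.84
x̄ = 2652331.02 / 29144.76 = 91.01 cm
ȳ = 2379077.84 / 29144.76 = 81.63 cm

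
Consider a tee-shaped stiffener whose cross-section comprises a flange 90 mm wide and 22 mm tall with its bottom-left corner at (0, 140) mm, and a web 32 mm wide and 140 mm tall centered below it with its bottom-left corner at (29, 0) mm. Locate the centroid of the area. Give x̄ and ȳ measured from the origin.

x̄ = 45.00 mm, ȳ = 94.83 mm

web: A = 32 × 140 = 4480.00, centroid at (45.00, 70.00).
flange: A = 90 × 22 = 1980.00, centroid at (45.00, 151.00).
ΣA = 6460.00 mm²
ΣAx̄ = (4480.00)(45.00) + (1980.00)(45.00) = 290700.00 mm³
ΣAȳ = (4480.00)(70.00) + (1980.00)(151.00) = 612580.00 mm³
x̄ = 290700.00 / 6460.00 = 45.00 mm
ȳ = 612580.00 / 6460.00 = 94.83 mm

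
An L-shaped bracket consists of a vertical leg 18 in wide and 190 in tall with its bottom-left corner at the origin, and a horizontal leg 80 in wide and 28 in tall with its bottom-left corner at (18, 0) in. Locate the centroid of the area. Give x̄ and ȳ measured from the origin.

x̄ = 28.39 in, ȳ = 62.94 in

vertical leg: A = 18 × 190 = 3420.00, centroid at (9.00, 95.00).
horizontal leg: A = 80 × 28 = 2240.00, centroid at (58.00, 14.00).
ΣA = 5660.00 in², ΣAx̄ = 160700.00 in³, ΣAȳ = 356260.00 in³.
x̄ = 160700.00/5660.00 = 28.39 in; ȳ = 356260.00/5660.00 = 62.94 in.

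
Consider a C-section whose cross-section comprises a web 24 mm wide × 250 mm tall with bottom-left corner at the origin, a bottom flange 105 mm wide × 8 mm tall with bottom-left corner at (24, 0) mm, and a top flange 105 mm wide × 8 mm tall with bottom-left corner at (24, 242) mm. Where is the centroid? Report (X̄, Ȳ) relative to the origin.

web: A = 24 × 250 = 6000.00, centroid at (12.00, 125.00).
bottom flange: A = 105 × 8 = 840.00, centroid at (76.50, 4.00).
top flange: A = 105 × 8 = 840.00, centroid at (76.50, 246.00).
ΣA = 7680.00 mm²
ΣAX̄ = (6000.00)(12.00) + (840.00)(76.50) + (840.00)(76.50) = 200520.00 mm³
ΣAȲ = (6000.00)(125.00) + (840.00)(4.00) + (840.00)(246.00) = 960000.00 mm³
X̄ = 200520.00 / 7680.00 = 26.11 mm
Ȳ = 960000.00 / 7680.00 = 125.00 mm

X̄ = 26.11 mm, Ȳ = 125.00 mm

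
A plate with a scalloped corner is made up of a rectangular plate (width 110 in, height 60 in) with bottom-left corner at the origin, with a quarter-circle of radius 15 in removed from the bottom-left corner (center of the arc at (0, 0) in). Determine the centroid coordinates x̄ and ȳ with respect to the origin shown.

plate: A = 110 × 60 = 6600.00, centroid at (55.00, 30.00).
removed quarter-circle: A = −¼π·15² = -176.71, centroid at (6.37, 6.37).
ΣA = 6423.29 in²
ΣAx̄ = (6600.00)(55.00) + (-176.71)(6.37) = 361875.00 in³
ΣAȳ = (6600.00)(30.00) + (-176.71)(6.37) = 196875.00 in³
x̄ = 361875.00 / 6423.29 = 56.34 in
ȳ = 196875.00 / 6423.29 = 30.65 in

x̄ = 56.34 in, ȳ = 30.65 in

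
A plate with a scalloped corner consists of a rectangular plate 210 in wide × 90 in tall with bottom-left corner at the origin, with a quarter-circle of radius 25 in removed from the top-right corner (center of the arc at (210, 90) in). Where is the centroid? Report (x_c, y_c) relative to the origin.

x_c = 102.48 in, y_c = 44.08 in

plate: A = 210 × 90 = 18900.00, centroid at (105.00, 45.00).
removed quarter-circle: A = −¼π·25² = -490.87, centroid at (199.39, 79.39).
ΣA = 18409.13 in², ΣAx_c = 1886624.82 in³, ΣAy_c = 811529.69 in³.
x_c = 1886624.82/18409.13 = 102.48 in; y_c = 811529.69/18409.13 = 44.08 in.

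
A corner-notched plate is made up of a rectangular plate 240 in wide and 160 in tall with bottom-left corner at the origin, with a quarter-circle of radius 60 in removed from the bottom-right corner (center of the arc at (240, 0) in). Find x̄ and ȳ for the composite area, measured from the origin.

x̄ = 112.49 in, ȳ = 84.33 in

Part | A | x̄ᵢ | ȳᵢ | A·x̄ᵢ | A·ȳᵢ
plate | 38400.00 | 120.00 | 80.00 | 4608000.00 | 3072000.00
removed quarter-circle | -2827.43 | 214.54 | 25.46 | -606584.01 | -72000.00
Σ | 35572.57 |  |  | 4001415.99 | 3000000.00
x̄ = 4001415.99 / 35572.57 = 112.49 in
ȳ = 3000000.00 / 35572.57 = 84.33 in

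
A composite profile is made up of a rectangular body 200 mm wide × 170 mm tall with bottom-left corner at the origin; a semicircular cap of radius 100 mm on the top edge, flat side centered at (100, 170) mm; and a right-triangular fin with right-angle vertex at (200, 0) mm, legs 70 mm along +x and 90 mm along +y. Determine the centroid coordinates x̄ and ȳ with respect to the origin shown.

rectangular body: A = 200 × 170 = 34000.00, centroid at (100.00, 85.00).
semicircular top: A = ½π·100² = 15707.96, centroid at (100.00, 212.44).
triangular fin: A = ½·70·90 = 3150.00, centroid at (223.33, 30.00).
ΣA = 52857.96 mm², ΣAx̄ = 5674296.33 mm³, ΣAȳ = 6321520.42 mm³.
x̄ = 5674296.33/52857.96 = 107.35 mm; ȳ = 6321520.42/52857.96 = 119.59 mm.

x̄ = 107.35 mm, ȳ = 119.59 mm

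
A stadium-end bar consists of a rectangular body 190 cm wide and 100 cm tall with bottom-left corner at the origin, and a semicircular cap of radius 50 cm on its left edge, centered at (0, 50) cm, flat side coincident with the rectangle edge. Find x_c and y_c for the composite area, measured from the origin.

Part | A | x̄ᵢ | ȳᵢ | A·x̄ᵢ | A·ȳᵢ
rectangular body | 19000.00 | 95.00 | 50.00 | 1805000.00 | 950000.00
semicircular end | 3926.99 | -21.22 | 50.00 | -83333.33 | 196349.54
Σ | 22926.99 |  |  | 1721666.67 | 1146349.54
x_c = 1721666.67 / 22926.99 = 75.09 cm
y_c = 1146349.54 / 22926.99 = 50.00 cm

x_c = 75.09 cm, y_c = 50.00 cm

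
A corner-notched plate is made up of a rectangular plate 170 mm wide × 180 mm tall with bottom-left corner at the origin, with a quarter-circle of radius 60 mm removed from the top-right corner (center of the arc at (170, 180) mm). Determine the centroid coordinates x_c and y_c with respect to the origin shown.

Part | A | x̄ᵢ | ȳᵢ | A·x̄ᵢ | A·ȳᵢ
plate | 30600.00 | 85.00 | 90.00 | 2601000.00 | 2754000.00
removed quarter-circle | -2827.43 | 144.54 | 154.54 | -408663.68 | -436938.01
Σ | 27772.57 |  |  | 2192336.32 | 2317061.99
x_c = 2192336.32 / 27772.57 = 78.94 mm
y_c = 2317061.99 / 27772.57 = 83.43 mm

x_c = 78.94 mm, y_c = 83.43 mm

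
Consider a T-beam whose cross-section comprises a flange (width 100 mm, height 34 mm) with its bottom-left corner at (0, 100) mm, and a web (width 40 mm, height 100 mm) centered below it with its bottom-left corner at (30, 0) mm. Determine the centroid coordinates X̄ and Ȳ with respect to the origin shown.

X̄ = 50.00 mm, Ȳ = 80.78 mm

Part | A | x̄ᵢ | ȳᵢ | A·x̄ᵢ | A·ȳᵢ
web | 4000.00 | 50.00 | 50.00 | 200000.00 | 200000.00
flange | 3400.00 | 50.00 | 117.00 | 170000.00 | 397800.00
Σ | 7400.00 |  |  | 370000.00 | 597800.00
X̄ = 370000.00 / 7400.00 = 50.00 mm
Ȳ = 597800.00 / 7400.00 = 80.78 mm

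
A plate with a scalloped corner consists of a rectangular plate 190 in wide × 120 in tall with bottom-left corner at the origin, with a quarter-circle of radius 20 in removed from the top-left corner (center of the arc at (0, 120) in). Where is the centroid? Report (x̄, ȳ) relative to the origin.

plate: A = 190 × 120 = 22800.00, centroid at (95.00, 60.00).
removed quarter-circle: A = −¼π·20² = -314.16, centroid at (8.49, 111.51).
ΣA = 22485.84 in²
ΣAx̄ = (22800.00)(95.00) + (-314.16)(8.49) = 2163333.33 in³
ΣAȳ = (22800.00)(60.00) + (-314.16)(111.51) = 1332967.55 in³
x̄ = 2163333.33 / 22485.84 = 96.21 in
ȳ = 1332967.55 / 22485.84 = 59.28 in

x̄ = 96.21 in, ȳ = 59.28 in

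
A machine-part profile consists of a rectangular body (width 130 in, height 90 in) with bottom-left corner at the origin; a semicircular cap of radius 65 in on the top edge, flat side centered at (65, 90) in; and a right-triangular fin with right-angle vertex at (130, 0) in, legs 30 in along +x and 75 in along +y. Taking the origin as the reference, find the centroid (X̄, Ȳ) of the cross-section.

X̄ = 69.34 in, Ȳ = 68.60 in

rectangular body: A = 130 × 90 = 11700.00, centroid at (65.00, 45.00).
semicircular top: A = ½π·65² = 6636.61, centroid at (65.00, 117.59).
triangular fin: A = ½·30·75 = 1125.00, centroid at (140.00, 25.00).
ΣA = 19461.61 in²
ΣAX̄ = (11700.00)(65.00) + (6636.61)(65.00) + (1125.00)(140.00) = 1349379.94 in³
ΣAȲ = (11700.00)(45.00) + (6636.61)(117.59) + (1125.00)(25.00) = 1335003.64 in³
X̄ = 1349379.94 / 19461.61 = 69.34 in
Ȳ = 1335003.64 / 19461.61 = 68.60 in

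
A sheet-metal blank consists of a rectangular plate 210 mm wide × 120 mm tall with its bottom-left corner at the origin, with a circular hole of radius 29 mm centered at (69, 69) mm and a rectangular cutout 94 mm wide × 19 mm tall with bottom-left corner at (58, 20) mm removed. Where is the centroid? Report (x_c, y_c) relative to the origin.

plate: A = 210 × 120 = 25200.00, centroid at (105.00, 60.00).
hole 1: A = −π·29² = -2642.08, centroid at (69.00, 69.00).
hole 2: A = −(94 × 19) = -1786.00, centroid at (105.00, 29.50).
ΣA = 20771.92 mm², ΣAx_c = 2276166.52 mm³, ΣAy_c = 1277009.52 mm³.
x_c = 2276166.52/20771.92 = 109.58 mm; y_c = 1277009.52/20771.92 = 61.48 mm.

x_c = 109.58 mm, y_c = 61.48 mm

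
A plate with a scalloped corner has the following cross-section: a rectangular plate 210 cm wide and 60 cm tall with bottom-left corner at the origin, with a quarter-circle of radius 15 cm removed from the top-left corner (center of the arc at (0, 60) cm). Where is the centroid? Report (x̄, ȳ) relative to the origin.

x̄ = 106.40 cm, ȳ = 29.66 cm

plate: A = 210 × 60 = 12600.00, centroid at (105.00, 30.00).
removed quarter-circle: A = −¼π·15² = -176.71, centroid at (6.37, 53.63).
ΣA = 12423.29 cm²
ΣAx̄ = (12600.00)(105.00) + (-176.71)(6.37) = 1321875.00 cm³
ΣAȳ = (12600.00)(30.00) + (-176.71)(53.63) = 368522.12 cm³
x̄ = 1321875.00 / 12423.29 = 106.40 cm
ȳ = 368522.12 / 12423.29 = 29.66 cm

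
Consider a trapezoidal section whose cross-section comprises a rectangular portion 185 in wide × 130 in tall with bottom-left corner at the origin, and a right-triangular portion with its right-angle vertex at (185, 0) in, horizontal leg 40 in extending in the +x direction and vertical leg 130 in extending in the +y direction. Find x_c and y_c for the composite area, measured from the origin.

x_c = 102.83 in, y_c = 62.89 in

rectangular portion: A = 185 × 130 = 24050.00, centroid at (92.50, 65.00).
triangular portion: A = ½·40·130 = 2600.00, centroid at (198.33, 43.33).
ΣA = 26650.00 in²
ΣAx_c = (24050.00)(92.50) + (2600.00)(198.33) = 2740291.67 in³
ΣAy_c = (24050.00)(65.00) + (2600.00)(43.33) = 1675916.67 in³
x_c = 2740291.67 / 26650.00 = 102.83 in
y_c = 1675916.67 / 26650.00 = 62.89 in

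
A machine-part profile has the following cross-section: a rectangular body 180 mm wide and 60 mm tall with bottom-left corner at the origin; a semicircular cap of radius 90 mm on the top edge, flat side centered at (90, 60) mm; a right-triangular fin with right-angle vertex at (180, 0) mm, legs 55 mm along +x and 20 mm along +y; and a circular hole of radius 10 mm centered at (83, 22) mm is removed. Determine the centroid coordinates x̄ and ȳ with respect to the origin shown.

x̄ = 92.60 mm, ȳ = 66.09 mm

rectangular body: A = 180 × 60 = 10800.00, centroid at (90.00, 30.00).
semicircular top: A = ½π·90² = 12723.45, centroid at (90.00, 98.20).
triangular fin: A = ½·55·20 = 550.00, centroid at (198.33, 6.67).
hole: A = −π·10² = -314.16, centroid at (83.00, 22.00).
ΣA = 23759.29 mm², ΣAx̄ = 2200118.64 mm³, ΣAȳ = 1570162.18 mm³.
x̄ = 2200118.64/23759.29 = 92.60 mm; ȳ = 1570162.18/23759.29 = 66.09 mm.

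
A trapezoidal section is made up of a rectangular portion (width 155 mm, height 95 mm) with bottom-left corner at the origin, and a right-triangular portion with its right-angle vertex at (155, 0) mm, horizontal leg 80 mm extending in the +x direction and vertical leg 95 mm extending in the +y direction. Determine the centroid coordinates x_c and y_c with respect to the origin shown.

x_c = 98.87 mm, y_c = 44.25 mm

Part | A | x̄ᵢ | ȳᵢ | A·x̄ᵢ | A·ȳᵢ
rectangular portion | 14725.00 | 77.50 | 47.50 | 1141187.50 | 699437.50
triangular portion | 3800.00 | 181.67 | 31.67 | 690333.33 | 120333.33
Σ | 18525.00 |  |  | 1831520.83 | 819770.83
x_c = 1831520.83 / 18525.00 = 98.87 mm
y_c = 819770.83 / 18525.00 = 44.25 mm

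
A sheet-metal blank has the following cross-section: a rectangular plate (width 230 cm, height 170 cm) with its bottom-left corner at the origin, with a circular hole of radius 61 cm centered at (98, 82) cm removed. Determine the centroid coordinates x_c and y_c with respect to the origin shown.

x_c = 122.25 cm, y_c = 86.28 cm

plate: A = 230 × 170 = 39100.00, centroid at (115.00, 85.00).
hole: A = −π·61² = -11689.87, centroid at (98.00, 82.00).
ΣA = 27410.13 cm²
ΣAx_c = (39100.00)(115.00) + (-11689.87)(98.00) = 3350893.11 cm³
ΣAy_c = (39100.00)(85.00) + (-11689.87)(82.00) = 2364930.97 cm³
x_c = 3350893.11 / 27410.13 = 122.25 cm
y_c = 2364930.97 / 27410.13 = 86.28 cm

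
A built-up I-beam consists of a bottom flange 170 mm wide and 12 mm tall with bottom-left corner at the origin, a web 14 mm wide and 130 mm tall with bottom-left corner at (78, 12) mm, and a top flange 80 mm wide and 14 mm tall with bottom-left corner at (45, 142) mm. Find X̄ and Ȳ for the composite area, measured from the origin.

X̄ = 85.00 mm, Ȳ = 64.11 mm

Part | A | x̄ᵢ | ȳᵢ | A·x̄ᵢ | A·ȳᵢ
bottom flange | 2040.00 | 85.00 | 6.00 | 173400.00 | 12240.00
web | 1820.00 | 85.00 | 77.00 | 154700.00 | 140140.00
top flange | 1120.00 | 85.00 | 149.00 | 95200.00 | 166880.00
Σ | 4980.00 |  |  | 423300.00 | 319260.00
X̄ = 423300.00 / 4980.00 = 85.00 mm
Ȳ = 319260.00 / 4980.00 = 64.11 mm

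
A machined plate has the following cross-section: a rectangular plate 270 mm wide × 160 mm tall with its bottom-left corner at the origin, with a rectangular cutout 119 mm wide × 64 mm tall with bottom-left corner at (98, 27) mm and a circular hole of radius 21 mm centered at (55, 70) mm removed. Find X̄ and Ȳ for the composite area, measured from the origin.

plate: A = 270 × 160 = 43200.00, centroid at (135.00, 80.00).
hole 1: A = −(119 × 64) = -7616.00, centroid at (157.50, 59.00).
hole 2: A = −π·21² = -1385.44, centroid at (55.00, 70.00).
ΣA = 34198.56 mm², ΣAX̄ = 4556280.67 mm³, ΣAȲ = 2909675.03 mm³.
X̄ = 4556280.67/34198.56 = 133.23 mm; Ȳ = 2909675.03/34198.56 = 85.08 mm.

X̄ = 133.23 mm, Ȳ = 85.08 mm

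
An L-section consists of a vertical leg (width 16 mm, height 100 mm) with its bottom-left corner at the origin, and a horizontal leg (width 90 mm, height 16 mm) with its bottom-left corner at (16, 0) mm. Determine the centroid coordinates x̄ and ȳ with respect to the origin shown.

vertical leg: A = 16 × 100 = 1600.00, centroid at (8.00, 50.00).
horizontal leg: A = 90 × 16 = 1440.00, centroid at (61.00, 8.00).
ΣA = 3040.00 mm², ΣAx̄ = 100640.00 mm³, ΣAȳ = 91520.00 mm³.
x̄ = 100640.00/3040.00 = 33.11 mm; ȳ = 91520.00/3040.00 = 30.11 mm.

x̄ = 33.11 mm, ȳ = 30.11 mm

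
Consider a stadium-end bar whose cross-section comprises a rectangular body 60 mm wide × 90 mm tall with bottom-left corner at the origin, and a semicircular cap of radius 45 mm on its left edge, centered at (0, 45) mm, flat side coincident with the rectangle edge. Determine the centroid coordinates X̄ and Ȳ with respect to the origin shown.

X̄ = 11.80 mm, Ȳ = 45.00 mm

Part | A | x̄ᵢ | ȳᵢ | A·x̄ᵢ | A·ȳᵢ
rectangular body | 5400.00 | 30.00 | 45.00 | 162000.00 | 243000.00
semicircular end | 3180.86 | -19.10 | 45.00 | -60750.00 | 143138.82
Σ | 8580.86 |  |  | 101250.00 | 386138.82
X̄ = 101250.00 / 8580.86 = 11.80 mm
Ȳ = 386138.82 / 8580.86 = 45.00 mm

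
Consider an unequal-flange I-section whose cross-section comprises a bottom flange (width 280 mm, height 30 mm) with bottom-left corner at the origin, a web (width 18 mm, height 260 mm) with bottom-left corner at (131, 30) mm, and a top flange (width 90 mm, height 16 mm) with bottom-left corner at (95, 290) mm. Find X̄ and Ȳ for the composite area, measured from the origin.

X̄ = 140.00 mm, Ȳ = 89.80 mm

bottom flange: A = 280 × 30 = 8400.00, centroid at (140.00, 15.00).
web: A = 18 × 260 = 4680.00, centroid at (140.00, 160.00).
top flange: A = 90 × 16 = 1440.00, centroid at (140.00, 298.00).
ΣA = 14520.00 mm²
ΣAX̄ = (8400.00)(140.00) + (4680.00)(140.00) + (1440.00)(140.00) = 2032800.00 mm³
ΣAȲ = (8400.00)(15.00) + (4680.00)(160.00) + (1440.00)(298.00) = 1303920.00 mm³
X̄ = 2032800.00 / 14520.00 = 140.00 mm
Ȳ = 1303920.00 / 14520.00 = 89.80 mm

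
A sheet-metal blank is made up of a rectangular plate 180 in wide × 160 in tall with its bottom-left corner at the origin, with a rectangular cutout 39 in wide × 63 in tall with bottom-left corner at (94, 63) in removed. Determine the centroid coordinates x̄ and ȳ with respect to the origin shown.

Part | A | x̄ᵢ | ȳᵢ | A·x̄ᵢ | A·ȳᵢ
plate | 28800.00 | 90.00 | 80.00 | 2592000.00 | 2304000.00
hole | -2457.00 | 113.50 | 94.50 | -278869.50 | -232186.50
Σ | 26343.00 |  |  | 2313130.50 | 2071813.50
x̄ = 2313130.50 / 26343.00 = 87.81 in
ȳ = 2071813.50 / 26343.00 = 78.65 in

x̄ = 87.81 in, ȳ = 78.65 in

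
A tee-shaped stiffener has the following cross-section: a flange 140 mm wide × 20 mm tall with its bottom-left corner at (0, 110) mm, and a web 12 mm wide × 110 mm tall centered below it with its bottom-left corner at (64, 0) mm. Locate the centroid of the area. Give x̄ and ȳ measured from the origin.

web: A = 12 × 110 = 1320.00, centroid at (70.00, 55.00).
flange: A = 140 × 20 = 2800.00, centroid at (70.00, 120.00).
ΣA = 4120.00 mm², ΣAx̄ = 288400.00 mm³, ΣAȳ = 408600.00 mm³.
x̄ = 288400.00/4120.00 = 70.00 mm; ȳ = 408600.00/4120.00 = 99.17 mm.

x̄ = 70.00 mm, ȳ = 99.17 mm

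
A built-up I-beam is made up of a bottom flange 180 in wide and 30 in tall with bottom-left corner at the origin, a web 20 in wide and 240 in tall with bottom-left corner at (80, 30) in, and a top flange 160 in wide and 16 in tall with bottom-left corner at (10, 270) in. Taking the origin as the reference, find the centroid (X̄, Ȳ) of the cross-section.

Part | A | x̄ᵢ | ȳᵢ | A·x̄ᵢ | A·ȳᵢ
bottom flange | 5400.00 | 90.00 | 15.00 | 486000.00 | 81000.00
web | 4800.00 | 90.00 | 150.00 | 432000.00 | 720000.00
top flange | 2560.00 | 90.00 | 278.00 | 230400.00 | 711680.00
Σ | 12760.00 |  |  | 1148400.00 | 1512680.00
X̄ = 1148400.00 / 12760.00 = 90.00 in
Ȳ = 1512680.00 / 12760.00 = 118.55 in

X̄ = 90.00 in, Ȳ = 118.55 in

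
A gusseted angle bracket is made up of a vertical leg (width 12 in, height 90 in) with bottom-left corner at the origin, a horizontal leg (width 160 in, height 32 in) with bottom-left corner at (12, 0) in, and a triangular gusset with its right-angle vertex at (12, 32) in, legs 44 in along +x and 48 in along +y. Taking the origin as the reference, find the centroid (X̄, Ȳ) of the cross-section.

X̄ = 69.69 in, Ȳ = 24.97 in

vertical leg: A = 12 × 90 = 1080.00, centroid at (6.00, 45.00).
horizontal leg: A = 160 × 32 = 5120.00, centroid at (92.00, 16.00).
gusset: A = ½·44·48 = 1056.00, centroid at (26.67, 48.00).
ΣA = 7256.00 in²
ΣAX̄ = (1080.00)(6.00) + (5120.00)(92.00) + (1056.00)(26.67) = 505680.00 in³
ΣAȲ = (1080.00)(45.00) + (5120.00)(16.00) + (1056.00)(48.00) = 181208.00 in³
X̄ = 505680.00 / 7256.00 = 69.69 in
Ȳ = 181208.00 / 7256.00 = 24.97 in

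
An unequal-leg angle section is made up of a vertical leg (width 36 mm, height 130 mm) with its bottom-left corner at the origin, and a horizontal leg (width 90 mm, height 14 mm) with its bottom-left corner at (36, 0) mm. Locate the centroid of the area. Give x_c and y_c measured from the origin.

vertical leg: A = 36 × 130 = 4680.00, centroid at (18.00, 65.00).
horizontal leg: A = 90 × 14 = 1260.00, centroid at (81.00, 7.00).
ΣA = 5940.00 mm²
ΣAx_c = (4680.00)(18.00) + (1260.00)(81.00) = 186300.00 mm³
ΣAy_c = (4680.00)(65.00) + (1260.00)(7.00) = 313020.00 mm³
x_c = 186300.00 / 5940.00 = 31.36 mm
y_c = 313020.00 / 5940.00 = 52.70 mm

x_c = 31.36 mm, y_c = 52.70 mm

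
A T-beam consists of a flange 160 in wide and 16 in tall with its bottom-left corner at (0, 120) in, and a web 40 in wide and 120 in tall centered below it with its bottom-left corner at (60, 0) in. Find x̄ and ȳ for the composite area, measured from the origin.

web: A = 40 × 120 = 4800.00, centroid at (80.00, 60.00).
flange: A = 160 × 16 = 2560.00, centroid at (80.00, 128.00).
ΣA = 7360.00 in², ΣAx̄ = 588800.00 in³, ΣAȳ = 615680.00 in³.
x̄ = 588800.00/7360.00 = 80.00 in; ȳ = 615680.00/7360.00 = 83.65 in.

x̄ = 80.00 in, ȳ = 83.65 in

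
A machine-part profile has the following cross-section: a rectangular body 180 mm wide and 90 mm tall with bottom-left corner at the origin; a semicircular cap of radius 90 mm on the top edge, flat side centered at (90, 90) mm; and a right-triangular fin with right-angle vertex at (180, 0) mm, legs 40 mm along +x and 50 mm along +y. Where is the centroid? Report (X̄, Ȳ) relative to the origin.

X̄ = 93.45 mm, Ȳ = 79.43 mm

rectangular body: A = 180 × 90 = 16200.00, centroid at (90.00, 45.00).
semicircular top: A = ½π·90² = 12723.45, centroid at (90.00, 128.20).
triangular fin: A = ½·40·50 = 1000.00, centroid at (193.33, 16.67).
ΣA = 29923.45 mm², ΣAX̄ = 2796443.86 mm³, ΣAȲ = 2376777.19 mm³.
X̄ = 2796443.86/29923.45 = 93.45 mm; Ȳ = 2376777.19/29923.45 = 79.43 mm.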